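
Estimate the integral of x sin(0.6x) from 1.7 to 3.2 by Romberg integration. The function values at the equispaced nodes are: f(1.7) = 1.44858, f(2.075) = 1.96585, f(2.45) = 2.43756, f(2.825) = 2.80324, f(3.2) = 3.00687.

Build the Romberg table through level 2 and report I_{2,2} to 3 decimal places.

3.551

I_{0,0} (trapezoid, 1 panel, h=1.5000): 3.34159
I_{1,0} (trapezoid, 2 panels, h=0.7500): 3.49896
I_{2,0} (trapezoid, 4 panels, h=0.3750): 3.53789
I_{1,1} = 3.49896 + (3.49896 − 3.34159)/3 = 3.55142
I_{2,1} = 3.53789 + (3.53789 − 3.49896)/3 = 3.55087
I_{2,2} = 3.55087 + (3.55087 − 3.55142)/15 = 3.55083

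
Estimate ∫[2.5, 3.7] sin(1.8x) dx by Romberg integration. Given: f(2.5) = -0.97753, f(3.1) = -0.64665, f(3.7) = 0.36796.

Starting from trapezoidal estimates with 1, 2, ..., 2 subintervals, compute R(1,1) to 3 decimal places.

-0.639

R(0,0) (trapezoid, 1 panel, h=1.2000): -0.36574
R(1,0) (trapezoid, 2 panels, h=0.6000): -0.57086
R(1,1) = -0.57086 + (-0.57086 − (-0.36574))/3 = -0.63923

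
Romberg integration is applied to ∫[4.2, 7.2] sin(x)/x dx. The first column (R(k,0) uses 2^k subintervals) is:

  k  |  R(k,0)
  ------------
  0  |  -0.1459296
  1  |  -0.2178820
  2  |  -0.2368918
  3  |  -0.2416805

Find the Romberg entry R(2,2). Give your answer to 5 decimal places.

R(1,1) = (4·(-0.2178820) − (-0.1459296)) / 3 = -0.2418661
R(2,1) = -0.2368918 + (-0.2368918 − (-0.2178820))/3 = -0.2432284
R(2,2) = -0.2432284 + (-0.2432284 − (-0.2418661))/15 = -0.2433192

-0.24332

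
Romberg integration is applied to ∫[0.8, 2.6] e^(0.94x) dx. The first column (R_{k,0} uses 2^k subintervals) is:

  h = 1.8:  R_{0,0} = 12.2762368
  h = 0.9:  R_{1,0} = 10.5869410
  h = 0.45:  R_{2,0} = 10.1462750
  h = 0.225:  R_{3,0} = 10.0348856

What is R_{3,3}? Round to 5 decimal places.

9.99765

Richardson extrapolation on the trapezoidal column (denominator 4−1=3):
R_{1,1} = (4·10.5869410 − 12.2762368) / 3 = 10.0238424
R_{2,1} = (4·10.1462750 − 10.5869410) / 3 = 9.9993863
R_{3,1} = 10.0348856 + (10.0348856 − 10.1462750)/3 = 9.9977558
R_{2,2} = (16·9.9993863 − 10.0238424) / 15 = 9.9977559
R_{3,2} = (16·9.9977558 − 9.9993863) / 15 = 9.9976471
R_{3,3} = (64·9.9976471 − 9.9977559) / 63 = 9.9976454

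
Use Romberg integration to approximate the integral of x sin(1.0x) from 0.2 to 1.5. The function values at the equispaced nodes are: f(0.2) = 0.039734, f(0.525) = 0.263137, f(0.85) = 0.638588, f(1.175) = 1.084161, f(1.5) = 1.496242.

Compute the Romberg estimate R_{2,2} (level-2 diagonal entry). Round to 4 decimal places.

0.8887

R_{0,0} (trapezoid, 1 panel, h=1.3000): 0.998384
R_{1,0} (trapezoid, 2 panels, h=0.6500): 0.914274
R_{2,0} (trapezoid, 4 panels, h=0.3250): 0.895009
R_{1,1} = 0.914274 + (0.914274 − 0.998384)/3 = 0.886237
R_{2,1} = 0.895009 + (0.895009 − 0.914274)/3 = 0.888587
R_{2,2} = 0.888587 + (0.888587 − 0.886237)/15 = 0.888744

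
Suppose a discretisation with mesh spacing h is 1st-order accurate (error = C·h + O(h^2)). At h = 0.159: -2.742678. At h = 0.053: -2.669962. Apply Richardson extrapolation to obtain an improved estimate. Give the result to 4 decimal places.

-2.6336

The leading error scales as h; refining by a factor of 3 reduces it by 3^1 = 3.
Extrapolated value = (3·A(h/3) − A(h)) / (3 − 1)
= (3·(-2.669962) − (-2.742678)) / 2
= -5.267208 / 2 = -2.633604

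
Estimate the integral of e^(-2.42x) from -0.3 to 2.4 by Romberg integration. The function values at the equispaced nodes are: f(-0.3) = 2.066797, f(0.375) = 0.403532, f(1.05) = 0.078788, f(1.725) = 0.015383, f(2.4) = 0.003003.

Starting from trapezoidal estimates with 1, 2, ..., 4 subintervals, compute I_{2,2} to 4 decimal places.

I_{0,0} (trapezoid, 1 panel, h=2.7000): 2.794230
I_{1,0} (trapezoid, 2 panels, h=1.3500): 1.503479
I_{2,0} (trapezoid, 4 panels, h=0.6750): 1.034507
I_{1,1} = 1.503479 + (1.503479 − 2.794230)/3 = 1.073229
I_{2,1} = 1.034507 + (1.034507 − 1.503479)/3 = 0.878183
I_{2,2} = 0.878183 + (0.878183 − 1.073229)/15 = 0.865180

0.8652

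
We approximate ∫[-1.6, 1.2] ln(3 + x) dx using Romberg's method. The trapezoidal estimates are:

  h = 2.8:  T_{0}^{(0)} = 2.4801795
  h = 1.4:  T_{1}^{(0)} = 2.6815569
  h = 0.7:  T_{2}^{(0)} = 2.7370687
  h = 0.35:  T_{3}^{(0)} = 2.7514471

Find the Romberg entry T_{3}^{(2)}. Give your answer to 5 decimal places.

2.75628

Richardson extrapolation on the trapezoidal column (denominator 4−1=3):
T_{2}^{(1)} = (4·2.7370687 − 2.6815569) / 3 = 2.7555726
T_{3}^{(1)} = (4·2.7514471 − 2.7370687) / 3 = 2.7562399
T_{3}^{(2)} = 2.7562399 + (2.7562399 − 2.7555726)/15 = 2.7562844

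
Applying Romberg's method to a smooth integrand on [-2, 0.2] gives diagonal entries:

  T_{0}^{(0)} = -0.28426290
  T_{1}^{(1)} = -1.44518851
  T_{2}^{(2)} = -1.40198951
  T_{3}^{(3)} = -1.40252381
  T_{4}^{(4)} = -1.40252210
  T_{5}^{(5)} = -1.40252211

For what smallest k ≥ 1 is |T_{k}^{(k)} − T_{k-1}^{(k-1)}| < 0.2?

|T_{1}^{(1)} − T_{0}^{(0)}| = 1.16092561 ≥ 0.2
|T_{2}^{(2)} − T_{1}^{(1)}| = 0.04319900 < 0.2

k = 2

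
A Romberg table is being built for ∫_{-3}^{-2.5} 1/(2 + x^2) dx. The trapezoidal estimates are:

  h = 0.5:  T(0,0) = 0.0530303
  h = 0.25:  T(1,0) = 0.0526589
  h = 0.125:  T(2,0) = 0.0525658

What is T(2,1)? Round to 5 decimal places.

T(2,1) = 0.0525658 + (0.0525658 − 0.0526589)/3 = 0.0525348

0.05253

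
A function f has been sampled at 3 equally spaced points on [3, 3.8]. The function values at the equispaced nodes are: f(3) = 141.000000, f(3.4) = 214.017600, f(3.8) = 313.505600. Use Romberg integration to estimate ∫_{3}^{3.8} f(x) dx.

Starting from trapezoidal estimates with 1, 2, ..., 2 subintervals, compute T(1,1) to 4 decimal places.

174.7435

T(0,0) (trapezoid, 1 panel, h=0.8000): 181.802240
T(1,0) (trapezoid, 2 panels, h=0.4000): 176.508160
T(1,1) = 176.508160 + (176.508160 − 181.802240)/3 = 174.743467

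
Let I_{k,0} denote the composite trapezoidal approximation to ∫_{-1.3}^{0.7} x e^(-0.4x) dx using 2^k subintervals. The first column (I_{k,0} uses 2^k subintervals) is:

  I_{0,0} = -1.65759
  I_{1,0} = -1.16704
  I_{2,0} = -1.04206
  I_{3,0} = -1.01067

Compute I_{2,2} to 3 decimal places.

Richardson extrapolation on the trapezoidal column (denominator 4−1=3):
I_{1,1} = (4·(-1.16704) − (-1.65759)) / 3 = -1.00352
I_{2,1} = (4·(-1.04206) − (-1.16704)) / 3 = -1.00040
I_{2,2} = (16·(-1.00040) − (-1.00352)) / 15 = -1.00019

-1.000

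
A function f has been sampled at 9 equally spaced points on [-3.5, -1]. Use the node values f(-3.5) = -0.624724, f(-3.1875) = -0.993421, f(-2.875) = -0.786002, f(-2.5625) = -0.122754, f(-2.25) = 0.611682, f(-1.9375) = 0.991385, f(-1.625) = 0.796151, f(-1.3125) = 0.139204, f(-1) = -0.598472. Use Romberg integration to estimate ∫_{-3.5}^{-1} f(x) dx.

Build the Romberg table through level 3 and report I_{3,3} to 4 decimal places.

I_{0,0} (trapezoid, 1 panel, h=2.5000): -1.528995
I_{1,0} (trapezoid, 2 panels, h=1.2500): 0.000105
I_{2,0} (trapezoid, 4 panels, h=0.6250): 0.006396
I_{3,0} (trapezoid, 8 panels, h=0.3125): 0.007702
I_{1,1} = 0.000105 + (0.000105 − (-1.528995))/3 = 0.509805
I_{2,1} = 0.006396 + (0.006396 − 0.000105)/3 = 0.008493
I_{3,1} = 0.007702 + (0.007702 − 0.006396)/3 = 0.008137
I_{2,2} = 0.008493 + (0.008493 − 0.509805)/15 = -0.024928
I_{3,2} = 0.008137 + (0.008137 − 0.008493)/15 = 0.008113
I_{3,3} = 0.008113 + (0.008113 − (-0.024928))/63 = 0.008637

0.0086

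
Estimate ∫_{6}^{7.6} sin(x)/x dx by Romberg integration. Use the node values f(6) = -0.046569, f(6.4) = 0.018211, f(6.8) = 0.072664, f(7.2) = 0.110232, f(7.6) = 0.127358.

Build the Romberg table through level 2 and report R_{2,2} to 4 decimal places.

0.0986

R_{0,0} (trapezoid, 1 panel, h=1.6000): 0.064631
R_{1,0} (trapezoid, 2 panels, h=0.8000): 0.090447
R_{2,0} (trapezoid, 4 panels, h=0.4000): 0.096601
R_{1,1} = 0.090447 + (0.090447 − 0.064631)/3 = 0.099052
R_{2,1} = 0.096601 + (0.096601 − 0.090447)/3 = 0.098652
R_{2,2} = 0.098652 + (0.098652 − 0.099052)/15 = 0.098625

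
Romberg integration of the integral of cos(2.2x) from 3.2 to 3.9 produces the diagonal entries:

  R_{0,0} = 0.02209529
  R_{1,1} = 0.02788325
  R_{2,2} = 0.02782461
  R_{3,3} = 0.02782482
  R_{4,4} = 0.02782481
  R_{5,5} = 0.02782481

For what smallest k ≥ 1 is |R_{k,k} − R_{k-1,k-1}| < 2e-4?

k = 2

|R_{1,1} − R_{0,0}| = 0.00578796 ≥ 2e-4
|R_{2,2} − R_{1,1}| = 0.00005864 < 2e-4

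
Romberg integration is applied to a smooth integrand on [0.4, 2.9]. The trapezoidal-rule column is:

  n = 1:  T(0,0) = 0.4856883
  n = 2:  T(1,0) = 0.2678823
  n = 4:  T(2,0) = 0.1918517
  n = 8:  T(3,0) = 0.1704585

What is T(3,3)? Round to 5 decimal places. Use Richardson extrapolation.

0.16309

Richardson extrapolation on the trapezoidal column (denominator 4−1=3):
T(1,1) = 0.2678823 + (0.2678823 − 0.4856883)/3 = 0.1952803
T(2,1) = 0.1918517 + (0.1918517 − 0.2678823)/3 = 0.1665082
T(3,1) = 0.1704585 + (0.1704585 − 0.1918517)/3 = 0.1633274
T(2,2) = (16·0.1665082 − 0.1952803) / 15 = 0.1645901
T(3,2) = 0.1633274 + (0.1633274 − 0.1665082)/15 = 0.1631153
T(3,3) = (64·0.1631153 − 0.1645901) / 63 = 0.1630919
(Column j=1 coincides with Simpson's rule on the same nodes.)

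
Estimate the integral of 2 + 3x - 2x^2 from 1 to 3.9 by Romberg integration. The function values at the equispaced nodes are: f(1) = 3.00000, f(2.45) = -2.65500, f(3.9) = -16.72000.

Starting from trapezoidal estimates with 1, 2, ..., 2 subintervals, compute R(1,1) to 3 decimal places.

-11.764

R(0,0) (trapezoid, 1 panel, h=2.9000): -19.89400
R(1,0) (trapezoid, 2 panels, h=1.4500): -13.79675
R(1,1) = -13.79675 + (-13.79675 − (-19.89400))/3 = -11.76433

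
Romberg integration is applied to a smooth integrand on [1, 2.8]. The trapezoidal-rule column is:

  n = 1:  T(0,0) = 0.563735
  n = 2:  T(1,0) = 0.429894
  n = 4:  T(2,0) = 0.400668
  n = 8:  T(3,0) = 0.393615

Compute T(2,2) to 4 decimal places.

T(1,1) = (4·0.429894 − 0.563735) / 3 = 0.385280
T(2,1) = (4·0.400668 − 0.429894) / 3 = 0.390926
T(2,2) = (16·0.390926 − 0.385280) / 15 = 0.391302

0.3913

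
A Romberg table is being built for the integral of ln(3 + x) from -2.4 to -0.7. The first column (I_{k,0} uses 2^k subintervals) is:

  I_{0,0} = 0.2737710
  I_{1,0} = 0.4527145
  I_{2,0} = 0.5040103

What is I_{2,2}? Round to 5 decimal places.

I_{1,1} = (4·0.4527145 − 0.2737710) / 3 = 0.5123623
I_{2,1} = (4·0.5040103 − 0.4527145) / 3 = 0.5211089
I_{2,2} = 0.5211089 + (0.5211089 − 0.5123623)/15 = 0.5216920

0.52169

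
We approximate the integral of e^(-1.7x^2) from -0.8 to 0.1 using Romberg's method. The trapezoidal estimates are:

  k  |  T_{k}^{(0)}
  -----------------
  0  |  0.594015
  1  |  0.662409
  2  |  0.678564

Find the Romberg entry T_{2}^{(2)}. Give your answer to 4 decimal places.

0.6839

T_{1}^{(1)} = (4·0.662409 − 0.594015) / 3 = 0.685207
T_{2}^{(1)} = (4·0.678564 − 0.662409) / 3 = 0.683949
T_{2}^{(2)} = 0.683949 + (0.683949 − 0.685207)/15 = 0.683865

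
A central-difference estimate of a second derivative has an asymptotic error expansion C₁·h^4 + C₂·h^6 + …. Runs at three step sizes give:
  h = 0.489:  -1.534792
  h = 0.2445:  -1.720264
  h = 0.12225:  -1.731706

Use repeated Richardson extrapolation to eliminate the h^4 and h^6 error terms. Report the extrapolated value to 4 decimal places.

-1.7325

First eliminate the h^4 term (factor 2^4 = 16):
  B₁ = (16·(-1.720264) − (-1.534792))/15 = -1.732629
  B₂ = (16·(-1.731706) − (-1.720264))/15 = -1.732469
Then eliminate the h^6 term (factor 2^6 = 64):
  (64·(-1.732469) − (-1.732629))/63 = -1.732466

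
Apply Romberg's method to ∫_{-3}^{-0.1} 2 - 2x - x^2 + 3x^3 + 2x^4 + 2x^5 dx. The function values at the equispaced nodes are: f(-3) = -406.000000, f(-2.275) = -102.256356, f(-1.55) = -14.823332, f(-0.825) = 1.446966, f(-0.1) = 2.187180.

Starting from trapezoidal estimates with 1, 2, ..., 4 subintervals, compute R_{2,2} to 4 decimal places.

-200.7596

R_{0,0} (trapezoid, 1 panel, h=2.9000): -585.528589
R_{1,0} (trapezoid, 2 panels, h=1.4500): -314.258126
R_{2,0} (trapezoid, 4 panels, h=0.7250): -230.215871
R_{1,1} = -314.258126 + (-314.258126 − (-585.528589))/3 = -223.834638
R_{2,1} = -230.215871 + (-230.215871 − (-314.258126))/3 = -202.201786
R_{2,2} = -202.201786 + (-202.201786 − (-223.834638))/15 = -200.759596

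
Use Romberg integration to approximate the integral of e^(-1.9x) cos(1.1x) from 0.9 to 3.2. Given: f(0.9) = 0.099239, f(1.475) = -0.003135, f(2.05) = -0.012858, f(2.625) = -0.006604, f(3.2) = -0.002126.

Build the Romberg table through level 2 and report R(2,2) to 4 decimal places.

R(0,0) (trapezoid, 1 panel, h=2.3000): 0.111680
R(1,0) (trapezoid, 2 panels, h=1.1500): 0.041053
R(2,0) (trapezoid, 4 panels, h=0.5750): 0.014927
R(1,1) = 0.041053 + (0.041053 − 0.111680)/3 = 0.017511
R(2,1) = 0.014927 + (0.014927 − 0.041053)/3 = 0.006218
R(2,2) = 0.006218 + (0.006218 − 0.017511)/15 = 0.005465

0.0055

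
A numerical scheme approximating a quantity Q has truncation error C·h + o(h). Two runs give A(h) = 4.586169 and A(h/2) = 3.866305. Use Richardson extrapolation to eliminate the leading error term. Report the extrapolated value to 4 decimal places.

The leading error scales as h; refining by a factor of 2 reduces it by 2^1 = 2.
Extrapolated value = (2·A(h/2) − A(h)) / (2 − 1)
= (2·3.866305 − 4.586169) / 1
= 3.146441 / 1 = 3.146441

3.1464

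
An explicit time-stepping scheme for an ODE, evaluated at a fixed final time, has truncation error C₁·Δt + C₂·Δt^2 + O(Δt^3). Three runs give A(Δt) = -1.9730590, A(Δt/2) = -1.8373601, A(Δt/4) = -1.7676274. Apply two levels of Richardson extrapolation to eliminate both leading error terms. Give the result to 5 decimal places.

-1.69664

First eliminate the Δt term (factor 2^1 = 2):
  B₁ = (2·(-1.8373601) − (-1.9730590))/1 = -1.7016612
  B₂ = (2·(-1.7676274) − (-1.8373601))/1 = -1.6978947
Then eliminate the Δt^2 term (factor 2^2 = 4):
  (4·(-1.6978947) − (-1.7016612))/3 = -1.6966392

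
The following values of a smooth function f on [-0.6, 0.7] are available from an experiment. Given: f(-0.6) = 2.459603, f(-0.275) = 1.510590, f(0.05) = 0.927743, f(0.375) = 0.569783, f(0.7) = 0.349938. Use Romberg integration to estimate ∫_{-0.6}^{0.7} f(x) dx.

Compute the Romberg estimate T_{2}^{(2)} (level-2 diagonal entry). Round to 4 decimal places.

T_{0}^{(0)} (trapezoid, 1 panel, h=1.3000): 1.826202
T_{1}^{(0)} (trapezoid, 2 panels, h=0.6500): 1.516134
T_{2}^{(0)} (trapezoid, 4 panels, h=0.3250): 1.434188
T_{1}^{(1)} = 1.516134 + (1.516134 − 1.826202)/3 = 1.412778
T_{2}^{(1)} = 1.434188 + (1.434188 − 1.516134)/3 = 1.406873
T_{2}^{(2)} = 1.406873 + (1.406873 − 1.412778)/15 = 1.406479

1.4065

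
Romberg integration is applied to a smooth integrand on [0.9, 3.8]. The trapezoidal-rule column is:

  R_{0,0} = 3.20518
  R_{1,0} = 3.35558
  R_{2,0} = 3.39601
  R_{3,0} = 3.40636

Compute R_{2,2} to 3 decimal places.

R_{1,1} = (4·3.35558 − 3.20518) / 3 = 3.40571
R_{2,1} = 3.39601 + (3.39601 − 3.35558)/3 = 3.40949
R_{2,2} = 3.40949 + (3.40949 − 3.40571)/15 = 3.40974
(Column j=1 coincides with Simpson's rule on the same nodes.)

3.410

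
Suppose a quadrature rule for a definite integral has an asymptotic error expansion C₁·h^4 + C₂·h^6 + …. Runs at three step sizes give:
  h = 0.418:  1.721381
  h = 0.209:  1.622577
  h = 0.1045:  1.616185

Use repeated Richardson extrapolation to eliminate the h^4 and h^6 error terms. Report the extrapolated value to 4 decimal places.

First eliminate the h^4 term (factor 2^4 = 16):
  B₁ = (16·1.622577 − 1.721381)/15 = 1.615990
  B₂ = (16·1.616185 − 1.622577)/15 = 1.615759
Then eliminate the h^6 term (factor 2^6 = 64):
  (64·1.615759 − 1.615990)/63 = 1.615755

1.6158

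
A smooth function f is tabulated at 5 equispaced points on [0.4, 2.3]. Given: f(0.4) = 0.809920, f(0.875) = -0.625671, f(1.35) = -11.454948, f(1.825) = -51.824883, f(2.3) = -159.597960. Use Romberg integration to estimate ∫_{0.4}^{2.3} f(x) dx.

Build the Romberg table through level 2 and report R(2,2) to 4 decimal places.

-61.8005

R(0,0) (trapezoid, 1 panel, h=1.9000): -150.848638
R(1,0) (trapezoid, 2 panels, h=0.9500): -86.306520
R(2,0) (trapezoid, 4 panels, h=0.4750): -68.067273
R(1,1) = -86.306520 + (-86.306520 − (-150.848638))/3 = -64.792481
R(2,1) = -68.067273 + (-68.067273 − (-86.306520))/3 = -61.987524
R(2,2) = -61.987524 + (-61.987524 − (-64.792481))/15 = -61.800527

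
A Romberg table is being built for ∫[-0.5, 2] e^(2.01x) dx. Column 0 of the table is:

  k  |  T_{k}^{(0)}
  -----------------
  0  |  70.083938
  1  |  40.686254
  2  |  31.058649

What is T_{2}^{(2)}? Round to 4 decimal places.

27.6469

T_{1}^{(1)} = (4·40.686254 − 70.083938) / 3 = 30.887026
T_{2}^{(1)} = (4·31.058649 − 40.686254) / 3 = 27.849447
T_{2}^{(2)} = 27.849447 + (27.849447 − 30.887026)/15 = 27.646942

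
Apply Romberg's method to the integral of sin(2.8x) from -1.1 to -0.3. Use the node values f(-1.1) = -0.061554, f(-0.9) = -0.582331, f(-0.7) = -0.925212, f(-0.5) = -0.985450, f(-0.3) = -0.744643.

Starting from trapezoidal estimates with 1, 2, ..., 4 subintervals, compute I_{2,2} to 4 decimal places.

I_{0,0} (trapezoid, 1 panel, h=0.8000): -0.322479
I_{1,0} (trapezoid, 2 panels, h=0.4000): -0.531324
I_{2,0} (trapezoid, 4 panels, h=0.2000): -0.579218
I_{1,1} = -0.531324 + (-0.531324 − (-0.322479))/3 = -0.600939
I_{2,1} = -0.579218 + (-0.579218 − (-0.531324))/3 = -0.595183
I_{2,2} = -0.595183 + (-0.595183 − (-0.600939))/15 = -0.594799

-0.5948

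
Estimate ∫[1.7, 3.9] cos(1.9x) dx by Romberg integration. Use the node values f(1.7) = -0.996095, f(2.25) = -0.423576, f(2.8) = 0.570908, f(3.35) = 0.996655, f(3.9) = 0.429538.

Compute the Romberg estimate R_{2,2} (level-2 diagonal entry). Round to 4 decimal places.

R_{0,0} (trapezoid, 1 panel, h=2.2000): -0.623213
R_{1,0} (trapezoid, 2 panels, h=1.1000): 0.316392
R_{2,0} (trapezoid, 4 panels, h=0.5500): 0.473390
R_{1,1} = 0.316392 + (0.316392 − (-0.623213))/3 = 0.629594
R_{2,1} = 0.473390 + (0.473390 − 0.316392)/3 = 0.525723
R_{2,2} = 0.525723 + (0.525723 − 0.629594)/15 = 0.518798

0.5188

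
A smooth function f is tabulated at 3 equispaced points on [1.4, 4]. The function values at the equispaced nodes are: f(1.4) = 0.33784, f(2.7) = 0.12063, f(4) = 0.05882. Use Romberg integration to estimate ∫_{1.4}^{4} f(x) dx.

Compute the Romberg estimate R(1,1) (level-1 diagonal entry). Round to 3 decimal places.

0.381

R(0,0) (trapezoid, 1 panel, h=2.6000): 0.51566
R(1,0) (trapezoid, 2 panels, h=1.3000): 0.41465
R(1,1) = 0.41465 + (0.41465 − 0.51566)/3 = 0.38098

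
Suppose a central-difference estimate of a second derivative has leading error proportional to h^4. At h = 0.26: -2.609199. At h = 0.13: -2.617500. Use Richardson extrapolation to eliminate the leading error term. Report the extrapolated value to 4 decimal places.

-2.6181

The leading error scales as h^4; refining by a factor of 2 reduces it by 2^4 = 16.
Extrapolated value = (16·A(h/2) − A(h)) / (16 − 1)
= (16·(-2.617500) − (-2.609199)) / 15
= -39.270801 / 15 = -2.618053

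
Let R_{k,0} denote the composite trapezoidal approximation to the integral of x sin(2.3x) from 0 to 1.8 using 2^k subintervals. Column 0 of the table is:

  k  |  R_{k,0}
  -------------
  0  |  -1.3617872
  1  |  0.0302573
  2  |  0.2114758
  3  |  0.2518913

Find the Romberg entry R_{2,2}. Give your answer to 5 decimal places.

0.25706

R_{1,1} = 0.0302573 + (0.0302573 − (-1.3617872))/3 = 0.4942721
R_{2,1} = 0.2114758 + (0.2114758 − 0.0302573)/3 = 0.2718820
R_{2,2} = (16·0.2718820 − 0.4942721) / 15 = 0.2570560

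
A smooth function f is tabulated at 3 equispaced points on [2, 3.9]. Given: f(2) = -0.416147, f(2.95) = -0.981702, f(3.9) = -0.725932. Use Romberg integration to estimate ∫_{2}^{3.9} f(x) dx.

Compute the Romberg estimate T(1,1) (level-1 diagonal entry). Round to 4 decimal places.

-1.6051

T(0,0) (trapezoid, 1 panel, h=1.9000): -1.084975
T(1,0) (trapezoid, 2 panels, h=0.9500): -1.475104
T(1,1) = -1.475104 + (-1.475104 − (-1.084975))/3 = -1.605147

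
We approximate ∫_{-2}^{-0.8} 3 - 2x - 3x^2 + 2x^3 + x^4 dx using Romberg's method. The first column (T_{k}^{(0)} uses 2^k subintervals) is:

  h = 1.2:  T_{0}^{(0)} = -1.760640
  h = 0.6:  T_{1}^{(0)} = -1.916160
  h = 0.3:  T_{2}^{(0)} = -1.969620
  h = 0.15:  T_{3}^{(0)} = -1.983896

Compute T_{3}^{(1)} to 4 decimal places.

-1.9887

T_{3}^{(1)} = (4·(-1.983896) − (-1.969620)) / 3 = -1.988655
(Column j=1 coincides with Simpson's rule on the same nodes.)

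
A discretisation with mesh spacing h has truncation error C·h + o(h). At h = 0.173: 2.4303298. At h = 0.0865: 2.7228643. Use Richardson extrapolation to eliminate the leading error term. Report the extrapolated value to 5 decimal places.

The leading error scales as h; refining by a factor of 2 reduces it by 2^1 = 2.
Extrapolated value = (2·A(h/2) − A(h)) / (2 − 1)
= (2·2.7228643 − 2.4303298) / 1
= 3.0153988 / 1 = 3.0153988

3.01540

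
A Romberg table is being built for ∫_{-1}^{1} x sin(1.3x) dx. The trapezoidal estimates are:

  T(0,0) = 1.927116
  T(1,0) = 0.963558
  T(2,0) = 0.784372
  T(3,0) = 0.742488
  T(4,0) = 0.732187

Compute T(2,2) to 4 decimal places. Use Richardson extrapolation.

Richardson extrapolation on the trapezoidal column (denominator 4−1=3):
T(1,1) = 0.963558 + (0.963558 − 1.927116)/3 = 0.642372
T(2,1) = 0.784372 + (0.784372 − 0.963558)/3 = 0.724643
T(2,2) = 0.724643 + (0.724643 − 0.642372)/15 = 0.730128
(Column j=1 coincides with Simpson's rule on the same nodes.)

0.7301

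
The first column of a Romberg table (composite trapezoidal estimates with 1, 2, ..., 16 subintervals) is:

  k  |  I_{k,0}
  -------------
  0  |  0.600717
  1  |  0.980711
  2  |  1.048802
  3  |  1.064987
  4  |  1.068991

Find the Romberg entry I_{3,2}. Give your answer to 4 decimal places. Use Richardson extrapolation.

1.0703

Richardson extrapolation on the trapezoidal column (denominator 4−1=3):
I_{2,1} = (4·1.048802 − 0.980711) / 3 = 1.071499
I_{3,1} = 1.064987 + (1.064987 − 1.048802)/3 = 1.070382
I_{3,2} = (16·1.070382 − 1.071499) / 15 = 1.070308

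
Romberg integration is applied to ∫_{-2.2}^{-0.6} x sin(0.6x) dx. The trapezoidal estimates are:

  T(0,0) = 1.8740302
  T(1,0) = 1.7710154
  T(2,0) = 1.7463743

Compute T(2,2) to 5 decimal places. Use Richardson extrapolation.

1.73826

T(1,1) = (4·1.7710154 − 1.8740302) / 3 = 1.7366771
T(2,1) = 1.7463743 + (1.7463743 − 1.7710154)/3 = 1.7381606
T(2,2) = (16·1.7381606 − 1.7366771) / 15 = 1.7382595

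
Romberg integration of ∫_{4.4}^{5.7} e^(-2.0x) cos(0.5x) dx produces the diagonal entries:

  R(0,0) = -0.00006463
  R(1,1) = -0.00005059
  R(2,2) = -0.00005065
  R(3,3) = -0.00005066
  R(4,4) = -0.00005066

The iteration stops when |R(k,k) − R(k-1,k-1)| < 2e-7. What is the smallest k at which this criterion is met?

k = 2

|R(1,1) − R(0,0)| = 0.00001404 ≥ 2e-7
|R(2,2) − R(1,1)| = 0.00000006 < 2e-7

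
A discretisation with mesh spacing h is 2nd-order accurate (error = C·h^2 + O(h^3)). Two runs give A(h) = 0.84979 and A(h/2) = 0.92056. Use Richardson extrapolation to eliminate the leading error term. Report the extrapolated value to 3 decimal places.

The leading error scales as h^2; refining by a factor of 2 reduces it by 2^2 = 4.
Extrapolated value = (4·A(h/2) − A(h)) / (4 − 1)
= (4·0.92056 − 0.84979) / 3
= 2.83245 / 3 = 0.94415

0.944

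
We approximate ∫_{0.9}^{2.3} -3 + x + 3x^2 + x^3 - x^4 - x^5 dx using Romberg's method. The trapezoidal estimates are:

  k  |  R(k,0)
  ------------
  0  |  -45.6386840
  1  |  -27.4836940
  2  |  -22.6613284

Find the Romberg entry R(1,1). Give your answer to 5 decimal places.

Richardson extrapolation on the trapezoidal column (denominator 4−1=3):
R(1,1) = (4·(-27.4836940) − (-45.6386840)) / 3 = -21.4320307

-21.43203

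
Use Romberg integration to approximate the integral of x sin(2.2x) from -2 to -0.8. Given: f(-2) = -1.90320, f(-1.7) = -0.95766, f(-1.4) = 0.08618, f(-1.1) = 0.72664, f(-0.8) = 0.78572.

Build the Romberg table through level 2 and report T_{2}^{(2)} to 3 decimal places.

T_{0}^{(0)} (trapezoid, 1 panel, h=1.2000): -0.67049
T_{1}^{(0)} (trapezoid, 2 panels, h=0.6000): -0.28354
T_{2}^{(0)} (trapezoid, 4 panels, h=0.3000): -0.21107
T_{1}^{(1)} = -0.28354 + (-0.28354 − (-0.67049))/3 = -0.15456
T_{2}^{(1)} = -0.21107 + (-0.21107 − (-0.28354))/3 = -0.18691
T_{2}^{(2)} = -0.18691 + (-0.18691 − (-0.15456))/15 = -0.18907

-0.189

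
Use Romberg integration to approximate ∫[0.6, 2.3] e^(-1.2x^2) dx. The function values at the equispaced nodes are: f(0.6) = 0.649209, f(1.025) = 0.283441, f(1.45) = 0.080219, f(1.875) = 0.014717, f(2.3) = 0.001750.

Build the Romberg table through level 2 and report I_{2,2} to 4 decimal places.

0.2845

I_{0,0} (trapezoid, 1 panel, h=1.7000): 0.553315
I_{1,0} (trapezoid, 2 panels, h=0.8500): 0.344844
I_{2,0} (trapezoid, 4 panels, h=0.4250): 0.299139
I_{1,1} = 0.344844 + (0.344844 − 0.553315)/3 = 0.275354
I_{2,1} = 0.299139 + (0.299139 − 0.344844)/3 = 0.283904
I_{2,2} = 0.283904 + (0.283904 − 0.275354)/15 = 0.284474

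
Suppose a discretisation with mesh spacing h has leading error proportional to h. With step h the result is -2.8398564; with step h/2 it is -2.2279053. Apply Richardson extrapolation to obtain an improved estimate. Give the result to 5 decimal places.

The leading error scales as h; refining by a factor of 2 reduces it by 2^1 = 2.
Extrapolated value = (2·A(h/2) − A(h)) / (2 − 1)
= (2·(-2.2279053) − (-2.8398564)) / 1
= -1.6159542 / 1 = -1.6159542

-1.61595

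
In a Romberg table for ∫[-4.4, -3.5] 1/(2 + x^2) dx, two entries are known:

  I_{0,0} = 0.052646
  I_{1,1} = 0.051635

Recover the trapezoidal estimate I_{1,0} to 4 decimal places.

0.0519

From I_{1,1} = (4·I_{1,0} − I_{0,0})/3, solve for I_{1,0}:
4·I_{1,0} = 3·0.051635 + 0.052646 = 0.207551
I_{1,0} = 0.051888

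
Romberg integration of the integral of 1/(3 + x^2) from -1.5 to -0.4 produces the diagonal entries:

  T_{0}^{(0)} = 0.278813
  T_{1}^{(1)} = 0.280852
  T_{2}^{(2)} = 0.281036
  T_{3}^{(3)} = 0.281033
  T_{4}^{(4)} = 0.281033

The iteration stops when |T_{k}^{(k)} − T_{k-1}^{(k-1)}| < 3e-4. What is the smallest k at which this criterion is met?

|T_{1}^{(1)} − T_{0}^{(0)}| = 0.002039 ≥ 3e-4
|T_{2}^{(2)} − T_{1}^{(1)}| = 0.000184 < 3e-4

k = 2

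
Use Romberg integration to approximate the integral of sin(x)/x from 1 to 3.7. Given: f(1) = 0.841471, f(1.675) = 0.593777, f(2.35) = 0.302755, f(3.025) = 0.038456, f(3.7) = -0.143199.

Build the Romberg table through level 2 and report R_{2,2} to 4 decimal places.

R_{0,0} (trapezoid, 1 panel, h=2.7000): 0.942667
R_{1,0} (trapezoid, 2 panels, h=1.3500): 0.880053
R_{2,0} (trapezoid, 4 panels, h=0.6750): 0.866784
R_{1,1} = 0.880053 + (0.880053 − 0.942667)/3 = 0.859182
R_{2,1} = 0.866784 + (0.866784 − 0.880053)/3 = 0.862361
R_{2,2} = 0.862361 + (0.862361 − 0.859182)/15 = 0.862573

0.8626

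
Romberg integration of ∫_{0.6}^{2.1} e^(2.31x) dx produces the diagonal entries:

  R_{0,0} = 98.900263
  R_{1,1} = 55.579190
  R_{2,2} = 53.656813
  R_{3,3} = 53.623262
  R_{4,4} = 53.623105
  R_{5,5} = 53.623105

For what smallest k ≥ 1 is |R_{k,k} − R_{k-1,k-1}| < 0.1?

|R_{1,1} − R_{0,0}| = 43.321073 ≥ 0.1
|R_{2,2} − R_{1,1}| = 1.922377 ≥ 0.1
|R_{3,3} − R_{2,2}| = 0.033551 < 0.1

k = 3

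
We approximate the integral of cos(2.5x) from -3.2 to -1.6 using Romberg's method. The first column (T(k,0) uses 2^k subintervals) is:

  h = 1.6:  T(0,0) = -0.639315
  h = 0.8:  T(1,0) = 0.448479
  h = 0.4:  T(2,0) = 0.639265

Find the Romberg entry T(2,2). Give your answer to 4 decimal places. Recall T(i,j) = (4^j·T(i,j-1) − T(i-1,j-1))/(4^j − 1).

Richardson extrapolation on the trapezoidal column (denominator 4−1=3):
T(1,1) = (4·0.448479 − (-0.639315)) / 3 = 0.811077
T(2,1) = 0.639265 + (0.639265 − 0.448479)/3 = 0.702860
T(2,2) = 0.702860 + (0.702860 − 0.811077)/15 = 0.695646

0.6956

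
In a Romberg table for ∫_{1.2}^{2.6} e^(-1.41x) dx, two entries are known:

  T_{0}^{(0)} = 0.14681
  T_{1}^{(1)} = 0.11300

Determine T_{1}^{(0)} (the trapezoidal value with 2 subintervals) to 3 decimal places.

0.121

From T_{1}^{(1)} = (4·T_{1}^{(0)} − T_{0}^{(0)})/3, solve for T_{1}^{(0)}:
4·T_{1}^{(0)} = 3·0.11300 + 0.14681 = 0.48581
T_{1}^{(0)} = 0.12145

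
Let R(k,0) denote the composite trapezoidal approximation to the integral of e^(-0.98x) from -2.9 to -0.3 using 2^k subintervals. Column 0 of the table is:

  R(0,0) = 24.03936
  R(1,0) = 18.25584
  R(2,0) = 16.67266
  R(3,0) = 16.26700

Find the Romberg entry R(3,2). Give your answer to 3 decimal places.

16.131

R(2,1) = (4·16.67266 − 18.25584) / 3 = 16.14493
R(3,1) = 16.26700 + (16.26700 − 16.67266)/3 = 16.13178
R(3,2) = 16.13178 + (16.13178 − 16.14493)/15 = 16.13090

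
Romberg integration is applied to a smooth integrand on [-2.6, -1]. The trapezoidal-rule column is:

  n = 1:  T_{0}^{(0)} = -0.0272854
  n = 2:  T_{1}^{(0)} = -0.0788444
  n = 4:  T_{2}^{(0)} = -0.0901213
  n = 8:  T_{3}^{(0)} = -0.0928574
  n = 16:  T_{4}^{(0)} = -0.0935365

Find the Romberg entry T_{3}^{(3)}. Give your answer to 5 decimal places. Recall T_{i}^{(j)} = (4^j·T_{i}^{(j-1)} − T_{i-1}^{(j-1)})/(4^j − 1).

T_{1}^{(1)} = -0.0788444 + (-0.0788444 − (-0.0272854))/3 = -0.0960307
T_{2}^{(1)} = (4·(-0.0901213) − (-0.0788444)) / 3 = -0.0938803
T_{3}^{(1)} = (4·(-0.0928574) − (-0.0901213)) / 3 = -0.0937694
T_{2}^{(2)} = (16·(-0.0938803) − (-0.0960307)) / 15 = -0.0937369
T_{3}^{(2)} = -0.0937694 + (-0.0937694 − (-0.0938803))/15 = -0.0937620
T_{3}^{(3)} = (64·(-0.0937620) − (-0.0937369)) / 63 = -0.0937624

-0.09376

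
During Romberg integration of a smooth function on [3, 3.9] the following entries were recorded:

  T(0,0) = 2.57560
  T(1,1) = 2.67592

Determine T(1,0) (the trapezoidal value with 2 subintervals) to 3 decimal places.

From T(1,1) = (4·T(1,0) − T(0,0))/3, solve for T(1,0):
4·T(1,0) = 3·2.67592 + 2.57560 = 10.60336
T(1,0) = 2.65084

2.651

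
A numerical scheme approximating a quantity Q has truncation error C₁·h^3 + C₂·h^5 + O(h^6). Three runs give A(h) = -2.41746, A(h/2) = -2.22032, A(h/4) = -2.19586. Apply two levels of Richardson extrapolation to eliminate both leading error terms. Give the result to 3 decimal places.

-2.192

First eliminate the h^3 term (factor 2^3 = 8):
  B₁ = (8·(-2.22032) − (-2.41746))/7 = -2.19216
  B₂ = (8·(-2.19586) − (-2.22032))/7 = -2.19237
Then eliminate the h^5 term (factor 2^5 = 32):
  (32·(-2.19237) − (-2.19216))/31 = -2.19238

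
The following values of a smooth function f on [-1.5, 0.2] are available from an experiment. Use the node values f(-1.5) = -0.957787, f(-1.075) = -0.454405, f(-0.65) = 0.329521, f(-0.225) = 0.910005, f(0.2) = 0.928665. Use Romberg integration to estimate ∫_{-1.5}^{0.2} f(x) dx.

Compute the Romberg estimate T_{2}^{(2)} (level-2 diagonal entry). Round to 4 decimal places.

0.3462

T_{0}^{(0)} (trapezoid, 1 panel, h=1.7000): -0.024754
T_{1}^{(0)} (trapezoid, 2 panels, h=0.8500): 0.267716
T_{2}^{(0)} (trapezoid, 4 panels, h=0.4250): 0.327488
T_{1}^{(1)} = 0.267716 + (0.267716 − (-0.024754))/3 = 0.365206
T_{2}^{(1)} = 0.327488 + (0.327488 − 0.267716)/3 = 0.347412
T_{2}^{(2)} = 0.347412 + (0.347412 − 0.365206)/15 = 0.346226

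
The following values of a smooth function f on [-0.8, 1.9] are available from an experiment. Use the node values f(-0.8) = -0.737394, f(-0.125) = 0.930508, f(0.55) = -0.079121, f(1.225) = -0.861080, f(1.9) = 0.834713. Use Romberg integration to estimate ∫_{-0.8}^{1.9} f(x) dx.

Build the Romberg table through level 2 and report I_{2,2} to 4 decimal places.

I_{0,0} (trapezoid, 1 panel, h=2.7000): 0.131381
I_{1,0} (trapezoid, 2 panels, h=1.3500): -0.041123
I_{2,0} (trapezoid, 4 panels, h=0.6750): 0.026302
I_{1,1} = -0.041123 + (-0.041123 − 0.131381)/3 = -0.098624
I_{2,1} = 0.026302 + (0.026302 − (-0.041123))/3 = 0.048777
I_{2,2} = 0.048777 + (0.048777 − (-0.098624))/15 = 0.058604

0.0586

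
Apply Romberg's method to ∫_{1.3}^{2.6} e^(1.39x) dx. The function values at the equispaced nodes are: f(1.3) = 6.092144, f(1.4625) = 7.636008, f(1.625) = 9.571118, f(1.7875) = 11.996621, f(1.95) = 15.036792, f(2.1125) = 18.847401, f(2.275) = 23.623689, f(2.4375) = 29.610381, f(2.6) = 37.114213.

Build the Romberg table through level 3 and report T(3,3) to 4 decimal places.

T(0,0) (trapezoid, 1 panel, h=1.3000): 28.084132
T(1,0) (trapezoid, 2 panels, h=0.6500): 23.815981
T(2,0) (trapezoid, 4 panels, h=0.3250): 22.696303
T(3,0) (trapezoid, 8 panels, h=0.1625): 22.412843
T(1,1) = 23.815981 + (23.815981 − 28.084132)/3 = 22.393264
T(2,1) = 22.696303 + (22.696303 − 23.815981)/3 = 22.323077
T(3,1) = 22.412843 + (22.412843 − 22.696303)/3 = 22.318356
T(2,2) = 22.323077 + (22.323077 − 22.393264)/15 = 22.318398
T(3,2) = 22.318356 + (22.318356 − 22.323077)/15 = 22.318041
T(3,3) = 22.318041 + (22.318041 − 22.318398)/63 = 22.318035

22.3180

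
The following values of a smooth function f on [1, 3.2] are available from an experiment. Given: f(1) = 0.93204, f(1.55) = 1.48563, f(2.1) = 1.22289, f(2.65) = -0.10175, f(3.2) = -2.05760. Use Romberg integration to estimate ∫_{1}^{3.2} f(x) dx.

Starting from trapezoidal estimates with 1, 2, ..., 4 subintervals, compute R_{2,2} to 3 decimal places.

R_{0,0} (trapezoid, 1 panel, h=2.2000): -1.23812
R_{1,0} (trapezoid, 2 panels, h=1.1000): 0.72612
R_{2,0} (trapezoid, 4 panels, h=0.5500): 1.12419
R_{1,1} = 0.72612 + (0.72612 − (-1.23812))/3 = 1.38087
R_{2,1} = 1.12419 + (1.12419 − 0.72612)/3 = 1.25688
R_{2,2} = 1.25688 + (1.25688 − 1.38087)/15 = 1.24861

1.249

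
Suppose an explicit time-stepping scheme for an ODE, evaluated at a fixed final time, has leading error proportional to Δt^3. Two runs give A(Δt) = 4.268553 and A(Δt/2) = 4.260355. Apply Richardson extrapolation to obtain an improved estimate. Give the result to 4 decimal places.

4.2592

The leading error scales as Δt^3; refining by a factor of 2 reduces it by 2^3 = 8.
Extrapolated value = (8·A(Δt/2) − A(Δt)) / (8 − 1)
= (8·4.260355 − 4.268553) / 7
= 29.814287 / 7 = 4.259184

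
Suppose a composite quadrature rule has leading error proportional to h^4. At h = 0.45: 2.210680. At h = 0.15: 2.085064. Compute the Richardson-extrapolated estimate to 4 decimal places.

The leading error scales as h^4; refining by a factor of 3 reduces it by 3^4 = 81.
Extrapolated value = (81·A(h/3) − A(h)) / (81 − 1)
= (81·2.085064 − 2.210680) / 80
= 166.679504 / 80 = 2.083494

2.0835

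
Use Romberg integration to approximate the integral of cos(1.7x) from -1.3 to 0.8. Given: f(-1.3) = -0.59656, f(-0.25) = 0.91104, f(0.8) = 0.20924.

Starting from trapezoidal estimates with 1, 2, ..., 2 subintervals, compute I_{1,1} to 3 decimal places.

I_{0,0} (trapezoid, 1 panel, h=2.1000): -0.40669
I_{1,0} (trapezoid, 2 panels, h=1.0500): 0.75325
I_{1,1} = 0.75325 + (0.75325 − (-0.40669))/3 = 1.13990

1.140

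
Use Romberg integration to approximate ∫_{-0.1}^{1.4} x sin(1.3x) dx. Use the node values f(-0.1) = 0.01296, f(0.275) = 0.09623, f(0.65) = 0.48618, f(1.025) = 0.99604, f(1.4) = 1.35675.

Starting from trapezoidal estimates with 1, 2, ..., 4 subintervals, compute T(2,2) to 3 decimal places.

0.840

T(0,0) (trapezoid, 1 panel, h=1.5000): 1.02728
T(1,0) (trapezoid, 2 panels, h=0.7500): 0.87828
T(2,0) (trapezoid, 4 panels, h=0.3750): 0.84874
T(1,1) = 0.87828 + (0.87828 − 1.02728)/3 = 0.82861
T(2,1) = 0.84874 + (0.84874 − 0.87828)/3 = 0.83889
T(2,2) = 0.83889 + (0.83889 − 0.82861)/15 = 0.83958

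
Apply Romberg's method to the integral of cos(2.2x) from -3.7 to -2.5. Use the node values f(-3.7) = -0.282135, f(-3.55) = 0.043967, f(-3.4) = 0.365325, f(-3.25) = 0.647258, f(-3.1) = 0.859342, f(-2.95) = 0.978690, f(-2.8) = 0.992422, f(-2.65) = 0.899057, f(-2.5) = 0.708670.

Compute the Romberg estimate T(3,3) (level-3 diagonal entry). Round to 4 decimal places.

T(0,0) (trapezoid, 1 panel, h=1.2000): 0.255921
T(1,0) (trapezoid, 2 panels, h=0.6000): 0.643566
T(2,0) (trapezoid, 4 panels, h=0.3000): 0.729107
T(3,0) (trapezoid, 8 panels, h=0.1500): 0.749899
T(1,1) = 0.643566 + (0.643566 − 0.255921)/3 = 0.772781
T(2,1) = 0.729107 + (0.729107 − 0.643566)/3 = 0.757621
T(3,1) = 0.749899 + (0.749899 − 0.729107)/3 = 0.756830
T(2,2) = 0.757621 + (0.757621 − 0.772781)/15 = 0.756610
T(3,2) = 0.756830 + (0.756830 − 0.757621)/15 = 0.756777
T(3,3) = 0.756777 + (0.756777 − 0.756610)/63 = 0.756780

0.7568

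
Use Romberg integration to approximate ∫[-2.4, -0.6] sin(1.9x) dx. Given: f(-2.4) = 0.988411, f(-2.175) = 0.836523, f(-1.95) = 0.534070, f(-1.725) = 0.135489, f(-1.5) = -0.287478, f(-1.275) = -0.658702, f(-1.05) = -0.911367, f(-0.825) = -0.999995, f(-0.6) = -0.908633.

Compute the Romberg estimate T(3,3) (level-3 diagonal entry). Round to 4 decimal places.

T(0,0) (trapezoid, 1 panel, h=1.8000): 0.071800
T(1,0) (trapezoid, 2 panels, h=0.9000): -0.222830
T(2,0) (trapezoid, 4 panels, h=0.4500): -0.281199
T(3,0) (trapezoid, 8 panels, h=0.2250): -0.295103
T(1,1) = -0.222830 + (-0.222830 − 0.071800)/3 = -0.321040
T(2,1) = -0.281199 + (-0.281199 − (-0.222830))/3 = -0.300655
T(3,1) = -0.295103 + (-0.295103 − (-0.281199))/3 = -0.299738
T(2,2) = -0.300655 + (-0.300655 − (-0.321040))/15 = -0.299296
T(3,2) = -0.299738 + (-0.299738 − (-0.300655))/15 = -0.299677
T(3,3) = -0.299677 + (-0.299677 − (-0.299296))/63 = -0.299683

-0.2997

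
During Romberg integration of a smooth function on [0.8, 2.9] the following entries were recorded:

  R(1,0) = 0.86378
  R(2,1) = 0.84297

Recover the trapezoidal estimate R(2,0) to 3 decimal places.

From R(2,1) = (4·R(2,0) − R(1,0))/3, solve for R(2,0):
4·R(2,0) = 3·0.84297 + 0.86378 = 3.39269
R(2,0) = 0.84817

0.848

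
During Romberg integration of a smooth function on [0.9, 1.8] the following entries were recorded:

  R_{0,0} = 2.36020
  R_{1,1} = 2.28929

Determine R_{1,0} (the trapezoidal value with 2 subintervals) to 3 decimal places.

2.307

From R_{1,1} = (4·R_{1,0} − R_{0,0})/3, solve for R_{1,0}:
4·R_{1,0} = 3·2.28929 + 2.36020 = 9.22807
R_{1,0} = 2.30702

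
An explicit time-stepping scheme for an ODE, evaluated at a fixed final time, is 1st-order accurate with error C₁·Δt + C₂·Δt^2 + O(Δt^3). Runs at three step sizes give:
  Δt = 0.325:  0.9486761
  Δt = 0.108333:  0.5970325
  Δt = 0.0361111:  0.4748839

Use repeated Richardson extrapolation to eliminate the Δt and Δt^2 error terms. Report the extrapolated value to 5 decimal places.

0.41288

First eliminate the Δt term (factor 3^1 = 3):
  B₁ = (3·0.5970325 − 0.9486761)/2 = 0.4212107
  B₂ = (3·0.4748839 − 0.5970325)/2 = 0.4138096
Then eliminate the Δt^2 term (factor 3^2 = 9):
  (9·0.4138096 − 0.4212107)/8 = 0.4128845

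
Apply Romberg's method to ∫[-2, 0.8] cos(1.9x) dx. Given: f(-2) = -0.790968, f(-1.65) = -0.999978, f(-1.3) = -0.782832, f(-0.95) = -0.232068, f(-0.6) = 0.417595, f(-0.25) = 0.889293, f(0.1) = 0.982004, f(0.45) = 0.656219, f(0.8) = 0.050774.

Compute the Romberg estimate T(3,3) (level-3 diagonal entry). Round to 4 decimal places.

0.2037

T(0,0) (trapezoid, 1 panel, h=2.8000): -1.036272
T(1,0) (trapezoid, 2 panels, h=1.4000): 0.066497
T(2,0) (trapezoid, 4 panels, h=0.7000): 0.172669
T(3,0) (trapezoid, 8 panels, h=0.3500): 0.196048
T(1,1) = 0.066497 + (0.066497 − (-1.036272))/3 = 0.434087
T(2,1) = 0.172669 + (0.172669 − 0.066497)/3 = 0.208060
T(3,1) = 0.196048 + (0.196048 − 0.172669)/3 = 0.203841
T(2,2) = 0.208060 + (0.208060 − 0.434087)/15 = 0.192992
T(3,2) = 0.203841 + (0.203841 − 0.208060)/15 = 0.203560
T(3,3) = 0.203560 + (0.203560 − 0.192992)/63 = 0.203728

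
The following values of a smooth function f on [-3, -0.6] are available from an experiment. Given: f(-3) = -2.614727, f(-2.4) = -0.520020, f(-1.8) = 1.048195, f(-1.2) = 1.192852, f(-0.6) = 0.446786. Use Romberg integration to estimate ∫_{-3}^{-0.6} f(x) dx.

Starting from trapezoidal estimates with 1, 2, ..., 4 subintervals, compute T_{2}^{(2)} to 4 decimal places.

T_{0}^{(0)} (trapezoid, 1 panel, h=2.4000): -2.601529
T_{1}^{(0)} (trapezoid, 2 panels, h=1.2000): -0.042931
T_{2}^{(0)} (trapezoid, 4 panels, h=0.6000): 0.382234
T_{1}^{(1)} = -0.042931 + (-0.042931 − (-2.601529))/3 = 0.809935
T_{2}^{(1)} = 0.382234 + (0.382234 − (-0.042931))/3 = 0.523956
T_{2}^{(2)} = 0.523956 + (0.523956 − 0.809935)/15 = 0.504891

0.5049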